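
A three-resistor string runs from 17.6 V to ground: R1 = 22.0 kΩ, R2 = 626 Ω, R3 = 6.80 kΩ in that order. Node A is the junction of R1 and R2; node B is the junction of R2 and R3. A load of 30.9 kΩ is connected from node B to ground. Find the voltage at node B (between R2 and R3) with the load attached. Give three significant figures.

At node B, R3 is in parallel with the load: R3‖R_L = 5573 Ω.
Below node A the resistance is R2 + (R3‖R_L) = 6199 Ω, so V_A = 17.6 × 6199/28200 = 3.869 V.
Then V_B = V_A × (R3‖R_L)/(R2 + R3‖R_L) = 3.869 × 5573/6199 = 3.48 V.

V ≈ 3.48 V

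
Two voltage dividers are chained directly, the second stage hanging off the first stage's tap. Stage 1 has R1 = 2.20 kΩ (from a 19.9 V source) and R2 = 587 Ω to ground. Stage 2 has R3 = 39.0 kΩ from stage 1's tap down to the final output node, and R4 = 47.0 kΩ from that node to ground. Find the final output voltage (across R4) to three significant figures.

V_out ≈ 2.28 V

Stage 2 presents R3+R4 = 86000 Ω as a load on stage 1's tap.
Stage 1's lower leg becomes R2‖(R3+R4) = 583.0 Ω, so V_mid = 19.9 × 583.0/2783 = 4.169 V.
Stage 2 is itself unloaded: V_out = V_mid × R4/(R3+R4) = 4.169 × 47000/86000 = 2.28 V.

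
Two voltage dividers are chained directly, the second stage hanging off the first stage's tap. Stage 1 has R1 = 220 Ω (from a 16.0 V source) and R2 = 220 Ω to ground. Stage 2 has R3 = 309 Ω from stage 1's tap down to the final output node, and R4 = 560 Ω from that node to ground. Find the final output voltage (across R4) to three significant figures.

V_out ≈ 4.58 V

Stage 2 presents R3+R4 = 869.0 Ω as a load on stage 1's tap.
Stage 1's lower leg becomes R2‖(R3+R4) = 175.6 Ω, so V_mid = 16.0 × 175.6/395.6 = 7.101 V.
Stage 2 is itself unloaded: V_out = V_mid × R4/(R3+R4) = 7.101 × 560/869.0 = 4.58 V.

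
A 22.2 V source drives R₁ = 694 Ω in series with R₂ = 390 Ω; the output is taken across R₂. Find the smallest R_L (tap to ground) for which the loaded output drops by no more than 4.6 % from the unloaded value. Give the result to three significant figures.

R_L(min) ≈ 5.18 kΩ

Output resistance R_th = R₁‖R₂ = (694 × 390)/1084 = 249.7 Ω.
The fractional drop is R_th/(R_th + R_L); requiring this ≤ 0.0460 gives R_L ≥ R_th(1/0.0460 − 1) = 249.7 × 20.74 = 5.18 kΩ.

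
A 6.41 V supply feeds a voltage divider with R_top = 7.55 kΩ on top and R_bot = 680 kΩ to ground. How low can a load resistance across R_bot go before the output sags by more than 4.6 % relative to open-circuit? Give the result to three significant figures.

R_L(min) ≈ 155 kΩ

Output resistance R_th = R_top‖R_bot = (7.55 × 680)/687.5 = 7.467 kΩ.
The fractional drop is R_th/(R_th + R_L); requiring this ≤ 0.0460 gives R_L ≥ R_th(1/0.0460 − 1) = 7.467 × 20.74 = 155 kΩ.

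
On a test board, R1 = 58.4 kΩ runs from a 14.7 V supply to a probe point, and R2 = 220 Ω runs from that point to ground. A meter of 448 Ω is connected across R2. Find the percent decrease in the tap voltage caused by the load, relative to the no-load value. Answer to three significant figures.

32.9 %

Unloaded V = 14.7 × 220/58620 = 0.05517 V.
Loaded: R2‖R_L = 147.5 Ω, giving V = 14.7 × 147.5/58550 = 0.03705 V.
Drop = (0.05517 − 0.03705) / 0.05517 = 32.9 %.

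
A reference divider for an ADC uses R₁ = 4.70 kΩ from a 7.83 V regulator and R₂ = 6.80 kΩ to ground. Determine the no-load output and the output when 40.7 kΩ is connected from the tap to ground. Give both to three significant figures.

Open-circuit: V = 7.83 × 6.80/(4.70 + 6.80) = 4.63 V.
With the load, R₂ becomes R₂‖R_L = 5.827 kΩ, so V = 7.83 × 5.827/10.53 = 4.33 V.

Unloaded: 4.63 V; loaded: 4.33 V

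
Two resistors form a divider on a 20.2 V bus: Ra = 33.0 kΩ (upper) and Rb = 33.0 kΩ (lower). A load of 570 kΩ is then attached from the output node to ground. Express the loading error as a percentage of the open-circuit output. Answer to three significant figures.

The divider's output (Thévenin) resistance is Ra‖Rb = 16.50 kΩ.
Fractional drop under load = R_th/(R_th + R_L) = 16.50 / (16.50 + 570) = 0.02813.
So the output falls by 2.81 %.

2.81 %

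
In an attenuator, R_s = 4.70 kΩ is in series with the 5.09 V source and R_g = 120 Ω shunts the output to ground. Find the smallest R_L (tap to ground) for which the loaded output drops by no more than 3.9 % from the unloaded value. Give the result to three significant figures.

Output resistance R_th = R_s‖R_g = (4700 × 120)/4820 = 117.0 Ω.
The fractional drop is R_th/(R_th + R_L); requiring this ≤ 0.0390 gives R_L ≥ R_th(1/0.0390 − 1) = 117.0 × 24.64 = 2.88 kΩ.

R_L(min) ≈ 2.88 kΩ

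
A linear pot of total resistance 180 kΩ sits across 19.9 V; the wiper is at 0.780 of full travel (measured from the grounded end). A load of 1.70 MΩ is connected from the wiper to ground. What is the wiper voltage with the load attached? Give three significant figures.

The wiper splits the pot into (1−α)R = 39.60 kΩ above and αR = 140.4 kΩ below.
Lower section ‖ load = 129.7 kΩ.
V_wiper = 19.9 × 129.7/(39.60 + 129.7) = 15.2 V.

V ≈ 15.2 V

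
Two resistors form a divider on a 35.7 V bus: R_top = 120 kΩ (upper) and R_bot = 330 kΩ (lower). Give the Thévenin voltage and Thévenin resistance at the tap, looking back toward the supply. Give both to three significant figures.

V_th = 26.2 V, R_th = 88.0 kΩ

V_th is the open-circuit tap voltage: 35.7 × 330/(120 + 330) = 26.2 V.
With the supply zeroed, R_top and R_bot appear in parallel from the tap: R_th = R_top‖R_bot = (120 × 330)/450.0 = 88.0 kΩ.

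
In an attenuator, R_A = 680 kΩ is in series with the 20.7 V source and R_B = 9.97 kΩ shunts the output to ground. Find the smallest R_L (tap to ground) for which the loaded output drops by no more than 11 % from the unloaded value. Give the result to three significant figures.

Output resistance R_th = R_A‖R_B = (680 × 9.97)/690.0 = 9.826 kΩ.
The fractional drop is R_th/(R_th + R_L); requiring this ≤ 0.110 gives R_L ≥ R_th(1/0.110 − 1) = 9.826 × 8.091 = 79.5 kΩ.

R_L(min) ≈ 79.5 kΩ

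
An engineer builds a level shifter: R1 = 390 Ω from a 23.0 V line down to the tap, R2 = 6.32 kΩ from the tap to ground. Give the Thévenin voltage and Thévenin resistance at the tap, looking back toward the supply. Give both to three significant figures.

V_th is the open-circuit tap voltage: 23.0 × 6320/(390 + 6320) = 21.7 V.
With the supply zeroed, R1 and R2 appear in parallel from the tap: R_th = R1‖R2 = (390 × 6320)/6710 = 367 Ω.

V_th = 21.7 V, R_th = 367 Ω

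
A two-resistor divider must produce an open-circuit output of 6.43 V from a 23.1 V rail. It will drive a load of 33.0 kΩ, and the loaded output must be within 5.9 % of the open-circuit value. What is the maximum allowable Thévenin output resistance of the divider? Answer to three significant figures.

R_th ≤ 2.07 kΩ

Loading drop = R_th/(R_th + R_L) ≤ 0.0590, so R_th ≤ R_L · ε/(1−ε) = 33.0 kΩ × 0.0590/0.9410 = 2.07 kΩ.
(Any R1, R2 with R2/(R1+R2) = 0.278 and R1‖R2 ≤ 2.07 kΩ will meet the spec.)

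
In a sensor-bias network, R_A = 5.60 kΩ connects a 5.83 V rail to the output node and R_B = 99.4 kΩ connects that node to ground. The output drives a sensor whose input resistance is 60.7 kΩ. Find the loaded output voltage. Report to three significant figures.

V_out ≈ 5.08 V

The load sits in parallel with R_B: R_B‖R_L = (99.4 × 60.7) / (99.4 + 60.7) = 37.69 kΩ.
V_out = 5.83 × 37.69 / (5.60 + 37.69) = 5.83 × 37.69/43.29 = 5.08 V.
(Unloaded it would have been 5.52 V.)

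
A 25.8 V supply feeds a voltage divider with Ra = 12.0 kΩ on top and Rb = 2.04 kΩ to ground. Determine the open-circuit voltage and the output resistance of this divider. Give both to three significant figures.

V_th is the open-circuit tap voltage: 25.8 × 2.04/(12.0 + 2.04) = 3.75 V.
With the supply zeroed, Ra and Rb appear in parallel from the tap: R_th = Ra‖Rb = (12.0 × 2.04)/14.04 = 1.74 kΩ.

V_th = 3.75 V, R_th = 1.74 kΩ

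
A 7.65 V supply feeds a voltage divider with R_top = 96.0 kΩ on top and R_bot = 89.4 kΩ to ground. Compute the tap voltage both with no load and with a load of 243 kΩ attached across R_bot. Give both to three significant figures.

Unloaded: 3.69 V; loaded: 3.10 V

Open-circuit: V = 7.65 × 89.4/(96.0 + 89.4) = 3.69 V.
With the load, R_bot becomes R_bot‖R_L = 65.36 kΩ, so V = 7.65 × 65.36/161.4 = 3.10 V.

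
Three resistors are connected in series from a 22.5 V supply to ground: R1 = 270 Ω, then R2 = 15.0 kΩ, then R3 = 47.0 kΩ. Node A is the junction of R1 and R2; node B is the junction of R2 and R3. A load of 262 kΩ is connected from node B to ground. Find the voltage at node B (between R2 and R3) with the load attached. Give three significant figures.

At node B, R3 is in parallel with the load: R3‖R_L = 39850 Ω.
Below node A the resistance is R2 + (R3‖R_L) = 54850 Ω, so V_A = 22.5 × 54850/55120 = 22.39 V.
Then V_B = V_A × (R3‖R_L)/(R2 + R3‖R_L) = 22.39 × 39850/54850 = 16.3 V.

V ≈ 16.3 V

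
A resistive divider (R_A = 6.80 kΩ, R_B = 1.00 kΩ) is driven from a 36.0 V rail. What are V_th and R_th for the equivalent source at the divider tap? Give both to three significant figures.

V_th = 4.62 V, R_th = 872 Ω

V_th is the open-circuit tap voltage: 36.0 × 1.00/(6.80 + 1.00) = 4.62 V.
With the supply zeroed, R_A and R_B appear in parallel from the tap: R_th = R_A‖R_B = (6.80 × 1.00)/7.800 = 872 Ω.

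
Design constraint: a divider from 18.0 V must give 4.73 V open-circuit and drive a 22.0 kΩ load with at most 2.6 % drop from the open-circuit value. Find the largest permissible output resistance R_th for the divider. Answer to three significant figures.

R_th ≤ 587 Ω

Loading drop = R_th/(R_th + R_L) ≤ 0.0260, so R_th ≤ R_L · ε/(1−ε) = 22.0 kΩ × 0.0260/0.9740 = 587 Ω.
(Any R1, R2 with R2/(R1+R2) = 0.263 and R1‖R2 ≤ 587 Ω will meet the spec.)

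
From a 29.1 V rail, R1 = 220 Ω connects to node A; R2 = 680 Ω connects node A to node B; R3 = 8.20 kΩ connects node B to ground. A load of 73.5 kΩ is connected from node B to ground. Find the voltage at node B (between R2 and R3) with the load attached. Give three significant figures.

V ≈ 25.9 V

At node B, R3 is in parallel with the load: R3‖R_L = 7377 Ω.
Below node A the resistance is R2 + (R3‖R_L) = 8057 Ω, so V_A = 29.1 × 8057/8277 = 28.33 V.
Then V_B = V_A × (R3‖R_L)/(R2 + R3‖R_L) = 28.33 × 7377/8057 = 25.9 V.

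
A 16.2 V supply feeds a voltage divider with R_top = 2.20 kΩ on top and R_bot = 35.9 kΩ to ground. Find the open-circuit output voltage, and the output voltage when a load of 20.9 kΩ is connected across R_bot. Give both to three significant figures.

Unloaded: 15.3 V; loaded: 13.9 V

Open-circuit: V = 16.2 × 35.9/(2.20 + 35.9) = 15.3 V.
With the load, R_bot becomes R_bot‖R_L = 13.21 kΩ, so V = 16.2 × 13.21/15.41 = 13.9 V.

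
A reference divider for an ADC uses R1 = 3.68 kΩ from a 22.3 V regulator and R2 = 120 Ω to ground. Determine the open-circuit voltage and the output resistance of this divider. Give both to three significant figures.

V_th is the open-circuit tap voltage: 22.3 × 120/(3680 + 120) = 0.704 V.
With the supply zeroed, R1 and R2 appear in parallel from the tap: R_th = R1‖R2 = (3680 × 120)/3800 = 116 Ω.

V_th = 0.704 V, R_th = 116 Ω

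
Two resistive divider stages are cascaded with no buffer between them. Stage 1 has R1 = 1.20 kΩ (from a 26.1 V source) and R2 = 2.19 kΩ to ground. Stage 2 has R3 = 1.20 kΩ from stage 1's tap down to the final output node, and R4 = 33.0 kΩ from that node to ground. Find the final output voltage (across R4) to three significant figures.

Stage 2 presents R3+R4 = 34.20 kΩ as a load on stage 1's tap.
Stage 1's lower leg becomes R2‖(R3+R4) = 2.058 kΩ, so V_mid = 26.1 × 2.058/3.258 = 16.49 V.
Stage 2 is itself unloaded: V_out = V_mid × R4/(R3+R4) = 16.49 × 33.0/34.20 = 15.9 V.

V_out ≈ 15.9 V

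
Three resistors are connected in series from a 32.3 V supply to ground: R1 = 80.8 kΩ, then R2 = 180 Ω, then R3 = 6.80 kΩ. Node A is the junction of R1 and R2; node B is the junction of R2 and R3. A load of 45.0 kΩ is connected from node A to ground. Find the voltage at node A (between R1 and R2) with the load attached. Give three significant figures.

Below node A the series string R2+R3 = 6980 Ω sits in parallel with the 45000 Ω load: 6043 Ω.
V_A = 32.3 × 6043/(80800 + 6043) = 2.25 V.

V ≈ 2.25 V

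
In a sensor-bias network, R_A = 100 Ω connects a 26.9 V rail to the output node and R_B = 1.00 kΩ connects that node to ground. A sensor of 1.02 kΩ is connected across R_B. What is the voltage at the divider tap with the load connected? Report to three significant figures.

The load sits in parallel with R_B: R_B‖R_L = (1000 × 1020) / (1000 + 1020) = 505.0 Ω.
V_out = 26.9 × 505.0 / (100 + 505.0) = 26.9 × 505.0/605.0 = 22.5 V.
(Unloaded it would have been 24.5 V.)

V_out ≈ 22.5 V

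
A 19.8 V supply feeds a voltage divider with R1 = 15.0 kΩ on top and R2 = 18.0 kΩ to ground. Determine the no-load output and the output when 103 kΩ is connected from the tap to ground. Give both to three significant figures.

Unloaded: 10.8 V; loaded: 10.0 V

Open-circuit: V = 19.8 × 18.0/(15.0 + 18.0) = 10.8 V.
With the load, R2 becomes R2‖R_L = 15.32 kΩ, so V = 19.8 × 15.32/30.32 = 10.0 V.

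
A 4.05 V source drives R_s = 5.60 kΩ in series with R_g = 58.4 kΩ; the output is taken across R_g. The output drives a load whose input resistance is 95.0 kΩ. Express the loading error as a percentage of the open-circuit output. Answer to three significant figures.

5.10 %

The divider's output (Thévenin) resistance is R_s‖R_g = 5.110 kΩ.
Fractional drop under load = R_th/(R_th + R_L) = 5.110 / (5.110 + 95.0) = 0.05104.
So the output falls by 5.10 %.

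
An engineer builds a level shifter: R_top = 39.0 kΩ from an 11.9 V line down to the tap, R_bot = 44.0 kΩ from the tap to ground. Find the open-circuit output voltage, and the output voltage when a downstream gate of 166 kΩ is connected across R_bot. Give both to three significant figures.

Unloaded: 6.31 V; loaded: 5.61 V

Open-circuit: V = 11.9 × 44.0/(39.0 + 44.0) = 6.31 V.
With the load, R_bot becomes R_bot‖R_L = 34.78 kΩ, so V = 11.9 × 34.78/73.78 = 5.61 V.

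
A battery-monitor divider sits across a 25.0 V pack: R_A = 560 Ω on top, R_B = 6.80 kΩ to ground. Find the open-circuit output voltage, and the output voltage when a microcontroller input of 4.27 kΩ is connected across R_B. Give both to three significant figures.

Unloaded: 23.1 V; loaded: 20.6 V

Open-circuit: V = 25.0 × 6800/(560 + 6800) = 23.1 V.
With the load, R_B becomes R_B‖R_L = 2623 Ω, so V = 25.0 × 2623/3183 = 20.6 V.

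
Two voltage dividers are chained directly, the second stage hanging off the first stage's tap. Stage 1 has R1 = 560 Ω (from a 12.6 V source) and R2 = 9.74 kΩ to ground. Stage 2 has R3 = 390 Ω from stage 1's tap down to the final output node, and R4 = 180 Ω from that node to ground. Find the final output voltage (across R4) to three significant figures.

V_out ≈ 1.95 V

Stage 2 presents R3+R4 = 570.0 Ω as a load on stage 1's tap.
Stage 1's lower leg becomes R2‖(R3+R4) = 538.5 Ω, so V_mid = 12.6 × 538.5/1098 = 6.177 V.
Stage 2 is itself unloaded: V_out = V_mid × R4/(R3+R4) = 6.177 × 180/570.0 = 1.95 V.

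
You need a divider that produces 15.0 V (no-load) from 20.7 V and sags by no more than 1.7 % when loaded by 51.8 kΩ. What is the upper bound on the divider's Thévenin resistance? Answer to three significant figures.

R_th ≤ 896 Ω

Loading drop = R_th/(R_th + R_L) ≤ 0.0170, so R_th ≤ R_L · ε/(1−ε) = 51.8 kΩ × 0.0170/0.9830 = 896 Ω.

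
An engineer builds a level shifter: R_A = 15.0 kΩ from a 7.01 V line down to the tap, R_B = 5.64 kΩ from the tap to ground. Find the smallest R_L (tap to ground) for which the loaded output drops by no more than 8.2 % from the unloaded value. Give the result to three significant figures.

R_L(min) ≈ 45.9 kΩ

Output resistance R_th = R_A‖R_B = (15.0 × 5.64)/20.64 = 4.099 kΩ.
The fractional drop is R_th/(R_th + R_L); requiring this ≤ 0.0820 gives R_L ≥ R_th(1/0.0820 − 1) = 4.099 × 11.20 = 45.9 kΩ.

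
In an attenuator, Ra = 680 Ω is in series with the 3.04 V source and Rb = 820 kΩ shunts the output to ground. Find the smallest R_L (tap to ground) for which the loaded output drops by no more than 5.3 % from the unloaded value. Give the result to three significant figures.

R_L(min) ≈ 12.1 kΩ

Output resistance R_th = Ra‖Rb = (680 × 820000)/820700 = 679.4 Ω.
The fractional drop is R_th/(R_th + R_L); requiring this ≤ 0.0530 gives R_L ≥ R_th(1/0.0530 − 1) = 679.4 × 17.87 = 12.1 kΩ.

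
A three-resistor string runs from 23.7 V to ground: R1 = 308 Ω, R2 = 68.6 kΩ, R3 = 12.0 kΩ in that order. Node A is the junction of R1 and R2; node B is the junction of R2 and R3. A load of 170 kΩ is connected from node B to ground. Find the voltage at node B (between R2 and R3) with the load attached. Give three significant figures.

At node B, R3 is in parallel with the load: R3‖R_L = 11210 Ω.
Below node A the resistance is R2 + (R3‖R_L) = 79810 Ω, so V_A = 23.7 × 79810/80120 = 23.61 V.
Then V_B = V_A × (R3‖R_L)/(R2 + R3‖R_L) = 23.61 × 11210/79810 = 3.32 V.

V ≈ 3.32 V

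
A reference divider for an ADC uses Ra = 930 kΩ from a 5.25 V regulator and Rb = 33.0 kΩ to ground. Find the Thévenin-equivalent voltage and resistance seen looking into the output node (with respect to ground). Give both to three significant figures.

V_th is the open-circuit tap voltage: 5.25 × 33.0/(930 + 33.0) = 0.180 V.
With the supply zeroed, Ra and Rb appear in parallel from the tap: R_th = Ra‖Rb = (930 × 33.0)/963.0 = 31.9 kΩ.

V_th = 0.180 V, R_th = 31.9 kΩ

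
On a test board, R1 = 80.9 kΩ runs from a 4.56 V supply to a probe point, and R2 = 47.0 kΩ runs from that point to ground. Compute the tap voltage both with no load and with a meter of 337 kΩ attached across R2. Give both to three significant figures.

Unloaded: 1.68 V; loaded: 1.54 V

Open-circuit: V = 4.56 × 47.0/(80.9 + 47.0) = 1.68 V.
With the load, R2 becomes R2‖R_L = 41.25 kΩ, so V = 4.56 × 41.25/122.1 = 1.54 V.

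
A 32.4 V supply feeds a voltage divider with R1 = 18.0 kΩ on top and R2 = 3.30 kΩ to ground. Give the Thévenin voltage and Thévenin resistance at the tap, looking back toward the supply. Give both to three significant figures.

V_th = 5.02 V, R_th = 2.79 kΩ

V_th is the open-circuit tap voltage: 32.4 × 3.30/(18.0 + 3.30) = 5.02 V.
With the supply zeroed, R1 and R2 appear in parallel from the tap: R_th = R1‖R2 = (18.0 × 3.30)/21.30 = 2.79 kΩ.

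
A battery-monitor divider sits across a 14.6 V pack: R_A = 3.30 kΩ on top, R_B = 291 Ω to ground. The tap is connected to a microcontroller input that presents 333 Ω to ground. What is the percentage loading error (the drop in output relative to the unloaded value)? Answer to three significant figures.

44.5 %

The divider's output (Thévenin) resistance is R_A‖R_B = 267.4 Ω.
Fractional drop under load = R_th/(R_th + R_L) = 267.4 / (267.4 + 333) = 0.4454.
So the output falls by 44.5 %.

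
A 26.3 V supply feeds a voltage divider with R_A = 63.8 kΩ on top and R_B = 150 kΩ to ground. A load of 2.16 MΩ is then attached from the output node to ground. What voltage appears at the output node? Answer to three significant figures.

V_out ≈ 18.1 V

The load sits in parallel with R_B: R_B‖R_L = (150 × 2160) / (150 + 2160) = 140.3 kΩ.
V_out = 26.3 × 140.3 / (63.8 + 140.3) = 26.3 × 140.3/204.1 = 18.1 V.
(Unloaded it would have been 18.5 V.)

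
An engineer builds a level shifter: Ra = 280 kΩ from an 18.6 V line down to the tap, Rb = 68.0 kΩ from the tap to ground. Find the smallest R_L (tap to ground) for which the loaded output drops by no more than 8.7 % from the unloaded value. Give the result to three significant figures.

Output resistance R_th = Ra‖Rb = (280 × 68.0)/348.0 = 54.71 kΩ.
The fractional drop is R_th/(R_th + R_L); requiring this ≤ 0.0870 gives R_L ≥ R_th(1/0.0870 − 1) = 54.71 × 10.49 = 574 kΩ.

R_L(min) ≈ 574 kΩ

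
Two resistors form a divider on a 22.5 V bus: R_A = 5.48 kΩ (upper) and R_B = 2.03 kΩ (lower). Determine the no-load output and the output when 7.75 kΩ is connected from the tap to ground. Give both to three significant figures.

Unloaded: 6.08 V; loaded: 5.11 V

Open-circuit: V = 22.5 × 2.03/(5.48 + 2.03) = 6.08 V.
With the load, R_B becomes R_B‖R_L = 1.609 kΩ, so V = 22.5 × 1.609/7.089 = 5.11 V.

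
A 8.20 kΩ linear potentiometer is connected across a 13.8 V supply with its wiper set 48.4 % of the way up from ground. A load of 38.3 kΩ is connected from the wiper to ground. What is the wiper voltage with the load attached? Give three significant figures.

V ≈ 6.34 V

The wiper splits the pot into (1−α)R = 4.231 kΩ above and αR = 3.969 kΩ below.
Lower section ‖ load = 3.596 kΩ.
V_wiper = 13.8 × 3.596/(4.231 + 3.596) = 6.34 V.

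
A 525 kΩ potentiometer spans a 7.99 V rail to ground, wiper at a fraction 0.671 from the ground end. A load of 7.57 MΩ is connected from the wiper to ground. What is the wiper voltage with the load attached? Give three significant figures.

V ≈ 5.28 V

The wiper splits the pot into (1−α)R = 172.7 kΩ above and αR = 352.3 kΩ below.
Lower section ‖ load = 336.6 kΩ.
V_wiper = 7.99 × 336.6/(172.7 + 336.6) = 5.28 V.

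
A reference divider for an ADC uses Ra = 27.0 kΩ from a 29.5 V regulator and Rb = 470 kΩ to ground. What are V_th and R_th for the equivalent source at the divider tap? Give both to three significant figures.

V_th = 27.9 V, R_th = 25.5 kΩ

V_th is the open-circuit tap voltage: 29.5 × 470/(27.0 + 470) = 27.9 V.
With the supply zeroed, Ra and Rb appear in parallel from the tap: R_th = Ra‖Rb = (27.0 × 470)/497.0 = 25.5 kΩ.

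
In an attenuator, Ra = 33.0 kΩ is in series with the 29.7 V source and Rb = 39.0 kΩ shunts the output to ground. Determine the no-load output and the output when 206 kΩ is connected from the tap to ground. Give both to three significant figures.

Open-circuit: V = 29.7 × 39.0/(33.0 + 39.0) = 16.1 V.
With the load, Rb becomes Rb‖R_L = 32.79 kΩ, so V = 29.7 × 32.79/65.79 = 14.8 V.

Unloaded: 16.1 V; loaded: 14.8 V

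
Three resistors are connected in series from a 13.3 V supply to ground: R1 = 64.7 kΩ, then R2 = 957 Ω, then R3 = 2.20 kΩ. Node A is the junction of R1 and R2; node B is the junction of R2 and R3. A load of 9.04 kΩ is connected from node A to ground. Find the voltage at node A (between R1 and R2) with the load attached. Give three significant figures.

V ≈ 0.464 V

Below node A the series string R2+R3 = 3157 Ω sits in parallel with the 9040 Ω load: 2340 Ω.
V_A = 13.3 × 2340/(64700 + 2340) = 0.464 V.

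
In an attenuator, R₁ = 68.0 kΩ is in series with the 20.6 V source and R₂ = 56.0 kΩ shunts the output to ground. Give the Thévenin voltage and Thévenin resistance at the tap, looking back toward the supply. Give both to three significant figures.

V_th is the open-circuit tap voltage: 20.6 × 56.0/(68.0 + 56.0) = 9.30 V.
With the supply zeroed, R₁ and R₂ appear in parallel from the tap: R_th = R₁‖R₂ = (68.0 × 56.0)/124.0 = 30.7 kΩ.

V_th = 9.30 V, R_th = 30.7 kΩ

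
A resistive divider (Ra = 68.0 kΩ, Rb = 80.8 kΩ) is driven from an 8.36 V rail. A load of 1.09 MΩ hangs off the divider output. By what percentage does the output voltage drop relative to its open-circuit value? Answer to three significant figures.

3.28 %

The divider's output (Thévenin) resistance is Ra‖Rb = 36.92 kΩ.
Fractional drop under load = R_th/(R_th + R_L) = 36.92 / (36.92 + 1090) = 0.03277.
So the output falls by 3.28 %.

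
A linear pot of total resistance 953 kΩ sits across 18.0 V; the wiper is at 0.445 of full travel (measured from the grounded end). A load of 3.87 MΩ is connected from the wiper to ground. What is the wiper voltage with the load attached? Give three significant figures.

The wiper splits the pot into (1−α)R = 528.9 kΩ above and αR = 424.1 kΩ below.
Lower section ‖ load = 382.2 kΩ.
V_wiper = 18.0 × 382.2/(528.9 + 382.2) = 7.55 V.

V ≈ 7.55 V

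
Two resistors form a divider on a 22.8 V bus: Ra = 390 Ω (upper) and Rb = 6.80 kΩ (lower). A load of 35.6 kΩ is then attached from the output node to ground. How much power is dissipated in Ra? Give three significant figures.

P ≈ 5.45 mW

Total resistance from the source is Ra + (Rb‖R_L) = 6099 Ω, so I = 22.8/6099 Ω = 3.738 mA.
P = I²·Ra = (3.738 mA)² × 390 Ω = 5.45 mW.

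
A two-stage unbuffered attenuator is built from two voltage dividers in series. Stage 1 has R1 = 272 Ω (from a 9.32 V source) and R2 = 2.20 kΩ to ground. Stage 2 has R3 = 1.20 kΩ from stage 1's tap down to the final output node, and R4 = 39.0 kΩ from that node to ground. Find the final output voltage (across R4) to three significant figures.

Stage 2 presents R3+R4 = 40200 Ω as a load on stage 1's tap.
Stage 1's lower leg becomes R2‖(R3+R4) = 2086 Ω, so V_mid = 9.32 × 2086/2358 = 8.245 V.
Stage 2 is itself unloaded: V_out = V_mid × R4/(R3+R4) = 8.245 × 39000/40200 = 8.00 V.

V_out ≈ 8.00 V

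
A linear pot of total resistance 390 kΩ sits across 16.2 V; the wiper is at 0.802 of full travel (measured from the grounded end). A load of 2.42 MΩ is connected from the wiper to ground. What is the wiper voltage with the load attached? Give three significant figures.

The wiper splits the pot into (1−α)R = 77.22 kΩ above and αR = 312.8 kΩ below.
Lower section ‖ load = 277.0 kΩ.
V_wiper = 16.2 × 277.0/(77.22 + 277.0) = 12.7 V.

V ≈ 12.7 V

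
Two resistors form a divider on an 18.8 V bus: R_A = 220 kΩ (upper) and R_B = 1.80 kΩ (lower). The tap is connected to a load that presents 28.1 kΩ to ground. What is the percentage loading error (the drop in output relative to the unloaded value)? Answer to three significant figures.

5.97 %

The divider's output (Thévenin) resistance is R_A‖R_B = 1.785 kΩ.
Fractional drop under load = R_th/(R_th + R_L) = 1.785 / (1.785 + 28.1) = 0.05974.
So the output falls by 5.97 %.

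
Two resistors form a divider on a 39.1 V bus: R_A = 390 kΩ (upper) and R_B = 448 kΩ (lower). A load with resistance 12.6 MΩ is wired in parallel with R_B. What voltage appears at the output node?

The load sits in parallel with R_B: R_B‖R_L = (448 × 12600) / (448 + 12600) = 432.6 kΩ.
V_out = 39.1 × 432.6 / (390 + 432.6) = 39.1 × 432.6/822.6 = 20.6 V.

V_out ≈ 20.6 V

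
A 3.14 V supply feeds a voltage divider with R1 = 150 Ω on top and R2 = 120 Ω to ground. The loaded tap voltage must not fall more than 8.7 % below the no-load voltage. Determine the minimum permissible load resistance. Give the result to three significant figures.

Output resistance R_th = R1‖R2 = (150 × 120)/270.0 = 66.67 Ω.
The fractional drop is R_th/(R_th + R_L); requiring this ≤ 0.0870 gives R_L ≥ R_th(1/0.0870 − 1) = 66.67 × 10.49 = 700 Ω.

R_L(min) ≈ 700 Ω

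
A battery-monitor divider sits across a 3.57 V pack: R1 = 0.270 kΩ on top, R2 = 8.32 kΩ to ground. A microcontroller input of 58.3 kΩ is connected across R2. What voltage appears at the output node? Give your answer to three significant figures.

The load sits in parallel with R2: R2‖R_L = (8320 × 58300) / (8320 + 58300) = 7281 Ω.
V_out = 3.57 × 7281 / (270 + 7281) = 3.57 × 7281/7551 = 3.44 V.
(Unloaded it would have been 3.46 V.)

V_out ≈ 3.44 V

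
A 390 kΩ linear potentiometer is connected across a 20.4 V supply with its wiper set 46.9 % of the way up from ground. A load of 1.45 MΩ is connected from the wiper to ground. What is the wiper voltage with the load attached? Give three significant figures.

The wiper splits the pot into (1−α)R = 207.1 kΩ above and αR = 182.9 kΩ below.
Lower section ‖ load = 162.4 kΩ.
V_wiper = 20.4 × 162.4/(207.1 + 162.4) = 8.97 V.

V ≈ 8.97 V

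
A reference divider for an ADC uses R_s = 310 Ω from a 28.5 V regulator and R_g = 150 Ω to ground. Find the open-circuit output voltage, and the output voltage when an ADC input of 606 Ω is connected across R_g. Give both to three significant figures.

Open-circuit: V = 28.5 × 150/(310 + 150) = 9.29 V.
With the load, R_g becomes R_g‖R_L = 120.2 Ω, so V = 28.5 × 120.2/430.2 = 7.96 V.

Unloaded: 9.29 V; loaded: 7.96 V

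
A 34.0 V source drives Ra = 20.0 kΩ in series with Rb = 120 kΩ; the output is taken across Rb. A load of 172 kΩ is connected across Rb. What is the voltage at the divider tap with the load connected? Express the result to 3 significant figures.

V_out ≈ 26.5 V

The load sits in parallel with Rb: Rb‖R_L = (120 × 172) / (120 + 172) = 70.68 kΩ.
V_out = 34.0 × 70.68 / (20.0 + 70.68) = 34.0 × 70.68/90.68 = 26.5 V.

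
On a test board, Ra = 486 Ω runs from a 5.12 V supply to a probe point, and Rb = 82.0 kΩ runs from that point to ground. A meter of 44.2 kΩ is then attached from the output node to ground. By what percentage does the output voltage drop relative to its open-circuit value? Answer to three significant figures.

1.08 %

The divider's output (Thévenin) resistance is Ra‖Rb = 483.1 Ω.
Fractional drop under load = R_th/(R_th + R_L) = 483.1 / (483.1 + 44200) = 0.01081.
So the output falls by 1.08 %.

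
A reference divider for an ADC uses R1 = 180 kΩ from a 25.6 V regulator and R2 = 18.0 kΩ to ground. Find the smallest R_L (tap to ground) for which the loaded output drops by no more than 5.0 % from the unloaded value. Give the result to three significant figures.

Output resistance R_th = R1‖R2 = (180 × 18.0)/198.0 = 16.36 kΩ.
The fractional drop is R_th/(R_th + R_L); requiring this ≤ 0.0500 gives R_L ≥ R_th(1/0.0500 − 1) = 16.36 × 19.00 = 311 kΩ.

R_L(min) ≈ 311 kΩ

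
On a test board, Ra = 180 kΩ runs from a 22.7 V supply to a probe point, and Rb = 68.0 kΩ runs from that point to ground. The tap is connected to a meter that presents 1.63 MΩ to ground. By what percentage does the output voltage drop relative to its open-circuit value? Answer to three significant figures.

The divider's output (Thévenin) resistance is Ra‖Rb = 49.35 kΩ.
Fractional drop under load = R_th/(R_th + R_L) = 49.35 / (49.35 + 1630) = 0.02939.
So the output falls by 2.94 %.

2.94 %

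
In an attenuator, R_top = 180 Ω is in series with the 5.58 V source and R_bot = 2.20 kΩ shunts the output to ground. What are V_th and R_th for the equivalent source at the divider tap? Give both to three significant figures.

V_th is the open-circuit tap voltage: 5.58 × 2200/(180 + 2200) = 5.16 V.
With the supply zeroed, R_top and R_bot appear in parallel from the tap: R_th = R_top‖R_bot = (180 × 2200)/2380 = 166 Ω.

V_th = 5.16 V, R_th = 166 Ω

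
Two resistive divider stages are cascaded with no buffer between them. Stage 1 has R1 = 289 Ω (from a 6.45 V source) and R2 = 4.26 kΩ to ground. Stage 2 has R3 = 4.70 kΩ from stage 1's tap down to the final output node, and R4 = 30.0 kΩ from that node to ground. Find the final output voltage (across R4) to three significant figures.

Stage 2 presents R3+R4 = 34700 Ω as a load on stage 1's tap.
Stage 1's lower leg becomes R2‖(R3+R4) = 3794 Ω, so V_mid = 6.45 × 3794/4083 = 5.993 V.
Stage 2 is itself unloaded: V_out = V_mid × R4/(R3+R4) = 5.993 × 30000/34700 = 5.18 V.

V_out ≈ 5.18 V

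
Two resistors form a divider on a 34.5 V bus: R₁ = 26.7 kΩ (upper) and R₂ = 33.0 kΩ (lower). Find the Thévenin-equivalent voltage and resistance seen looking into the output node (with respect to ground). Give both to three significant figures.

V_th = 19.1 V, R_th = 14.8 kΩ

V_th is the open-circuit tap voltage: 34.5 × 33.0/(26.7 + 33.0) = 19.1 V.
With the supply zeroed, R₁ and R₂ appear in parallel from the tap: R_th = R₁‖R₂ = (26.7 × 33.0)/59.70 = 14.8 kΩ.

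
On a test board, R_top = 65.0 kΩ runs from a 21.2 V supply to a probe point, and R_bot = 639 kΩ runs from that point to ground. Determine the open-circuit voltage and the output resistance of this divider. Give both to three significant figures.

V_th is the open-circuit tap voltage: 21.2 × 639/(65.0 + 639) = 19.2 V.
With the supply zeroed, R_top and R_bot appear in parallel from the tap: R_th = R_top‖R_bot = (65.0 × 639)/704.0 = 59.0 kΩ.

V_th = 19.2 V, R_th = 59.0 kΩ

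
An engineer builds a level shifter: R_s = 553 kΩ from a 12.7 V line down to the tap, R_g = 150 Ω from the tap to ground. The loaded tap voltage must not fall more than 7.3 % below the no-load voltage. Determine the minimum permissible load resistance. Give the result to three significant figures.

R_L(min) ≈ 1.90 kΩ

Output resistance R_th = R_s‖R_g = (553000 × 150)/553200 = 150.0 Ω.
The fractional drop is R_th/(R_th + R_L); requiring this ≤ 0.0730 gives R_L ≥ R_th(1/0.0730 − 1) = 150.0 × 12.70 = 1.90 kΩ.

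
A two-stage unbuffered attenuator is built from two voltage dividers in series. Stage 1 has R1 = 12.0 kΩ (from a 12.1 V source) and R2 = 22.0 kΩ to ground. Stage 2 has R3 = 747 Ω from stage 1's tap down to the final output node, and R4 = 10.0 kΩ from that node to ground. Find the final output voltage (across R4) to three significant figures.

V_out ≈ 4.23 V

Stage 2 presents R3+R4 = 10750 Ω as a load on stage 1's tap.
Stage 1's lower leg becomes R2‖(R3+R4) = 7220 Ω, so V_mid = 12.1 × 7220/19220 = 4.545 V.
Stage 2 is itself unloaded: V_out = V_mid × R4/(R3+R4) = 4.545 × 10000/10750 = 4.23 V.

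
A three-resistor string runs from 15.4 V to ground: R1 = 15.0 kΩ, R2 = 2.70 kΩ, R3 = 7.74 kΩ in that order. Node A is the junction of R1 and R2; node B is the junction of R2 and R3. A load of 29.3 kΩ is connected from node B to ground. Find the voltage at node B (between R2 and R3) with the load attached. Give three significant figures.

V ≈ 3.96 V

At node B, R3 is in parallel with the load: R3‖R_L = 6.123 kΩ.
Below node A the resistance is R2 + (R3‖R_L) = 8.823 kΩ, so V_A = 15.4 × 8.823/23.82 = 5.703 V.
Then V_B = V_A × (R3‖R_L)/(R2 + R3‖R_L) = 5.703 × 6.123/8.823 = 3.96 V.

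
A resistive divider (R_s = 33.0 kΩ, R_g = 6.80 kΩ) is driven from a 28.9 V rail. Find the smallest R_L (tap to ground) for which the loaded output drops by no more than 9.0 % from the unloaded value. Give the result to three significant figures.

Output resistance R_th = R_s‖R_g = (33.0 × 6.80)/39.80 = 5.638 kΩ.
The fractional drop is R_th/(R_th + R_L); requiring this ≤ 0.0900 gives R_L ≥ R_th(1/0.0900 − 1) = 5.638 × 10.11 = 57.0 kΩ.

R_L(min) ≈ 57.0 kΩ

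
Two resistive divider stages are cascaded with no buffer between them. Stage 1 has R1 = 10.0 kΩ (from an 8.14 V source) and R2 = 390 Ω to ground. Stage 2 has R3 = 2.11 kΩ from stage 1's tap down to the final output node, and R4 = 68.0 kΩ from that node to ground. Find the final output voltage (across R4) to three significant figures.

V_out ≈ 0.295 V

Stage 2 presents R3+R4 = 70110 Ω as a load on stage 1's tap.
Stage 1's lower leg becomes R2‖(R3+R4) = 387.8 Ω, so V_mid = 8.14 × 387.8/10390 = 0.3039 V.
Stage 2 is itself unloaded: V_out = V_mid × R4/(R3+R4) = 0.3039 × 68000/70110 = 0.295 V.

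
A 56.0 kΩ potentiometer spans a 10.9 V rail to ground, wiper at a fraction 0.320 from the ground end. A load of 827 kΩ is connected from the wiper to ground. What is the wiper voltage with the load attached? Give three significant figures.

The wiper splits the pot into (1−α)R = 38.08 kΩ above and αR = 17.92 kΩ below.
Lower section ‖ load = 17.54 kΩ.
V_wiper = 10.9 × 17.54/(38.08 + 17.54) = 3.44 V.

V ≈ 3.44 V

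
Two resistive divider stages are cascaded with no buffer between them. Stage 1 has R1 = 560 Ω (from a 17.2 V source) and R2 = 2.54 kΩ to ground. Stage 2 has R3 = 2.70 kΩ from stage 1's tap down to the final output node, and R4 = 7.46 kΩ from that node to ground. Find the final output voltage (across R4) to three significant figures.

V_out ≈ 9.90 V

Stage 2 presents R3+R4 = 10160 Ω as a load on stage 1's tap.
Stage 1's lower leg becomes R2‖(R3+R4) = 2032 Ω, so V_mid = 17.2 × 2032/2592 = 13.48 V.
Stage 2 is itself unloaded: V_out = V_mid × R4/(R3+R4) = 13.48 × 7460/10160 = 9.90 V.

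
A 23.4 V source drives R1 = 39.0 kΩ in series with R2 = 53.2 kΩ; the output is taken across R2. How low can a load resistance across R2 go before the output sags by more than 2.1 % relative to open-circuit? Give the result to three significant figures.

R_L(min) ≈ 1.05 MΩ

Output resistance R_th = R1‖R2 = (39.0 × 53.2)/92.20 = 22.50 kΩ.
The fractional drop is R_th/(R_th + R_L); requiring this ≤ 0.0210 gives R_L ≥ R_th(1/0.0210 − 1) = 22.50 × 46.62 = 1.05 MΩ.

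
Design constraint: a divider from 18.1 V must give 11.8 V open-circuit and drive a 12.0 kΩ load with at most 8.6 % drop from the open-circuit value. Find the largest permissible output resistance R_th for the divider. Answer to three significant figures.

R_th ≤ 1.13 kΩ

Loading drop = R_th/(R_th + R_L) ≤ 0.0860, so R_th ≤ R_L · ε/(1−ε) = 12.0 kΩ × 0.0860/0.9140 = 1.13 kΩ.
(Any R1, R2 with R2/(R1+R2) = 0.652 and R1‖R2 ≤ 1.13 kΩ will meet the spec.)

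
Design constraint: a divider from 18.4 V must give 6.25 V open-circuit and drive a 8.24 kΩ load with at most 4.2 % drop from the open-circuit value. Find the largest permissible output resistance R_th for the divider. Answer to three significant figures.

R_th ≤ 361 Ω

Loading drop = R_th/(R_th + R_L) ≤ 0.0420, so R_th ≤ R_L · ε/(1−ε) = 8.24 kΩ × 0.0420/0.9580 = 361 Ω.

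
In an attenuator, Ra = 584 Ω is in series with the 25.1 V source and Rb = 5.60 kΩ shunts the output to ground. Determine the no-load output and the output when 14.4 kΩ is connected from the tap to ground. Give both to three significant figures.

Unloaded: 22.7 V; loaded: 21.9 V

Open-circuit: V = 25.1 × 5600/(584 + 5600) = 22.7 V.
With the load, Rb becomes Rb‖R_L = 4032 Ω, so V = 25.1 × 4032/4616 = 21.9 V.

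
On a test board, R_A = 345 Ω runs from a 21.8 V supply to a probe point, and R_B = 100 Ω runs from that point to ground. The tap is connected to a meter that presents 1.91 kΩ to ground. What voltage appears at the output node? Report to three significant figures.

The load sits in parallel with R_B: R_B‖R_L = (100 × 1910) / (100 + 1910) = 95.02 Ω.
V_out = 21.8 × 95.02 / (345 + 95.02) = 21.8 × 95.02/440.0 = 4.71 V.

V_out ≈ 4.71 V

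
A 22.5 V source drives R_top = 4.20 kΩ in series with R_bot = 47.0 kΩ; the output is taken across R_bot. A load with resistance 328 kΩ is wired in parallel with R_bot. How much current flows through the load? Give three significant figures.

I_L ≈ 0.0622 mA

R_bot‖R_L = 41.11 kΩ; V_out = 22.5 × 41.11/45.31 = 20.41 V.
I_L = V_out / R_L = 20.41 / 328 kΩ = 0.0622 mA.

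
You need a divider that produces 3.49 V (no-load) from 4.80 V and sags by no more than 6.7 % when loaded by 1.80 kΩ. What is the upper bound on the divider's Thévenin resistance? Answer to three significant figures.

R_th ≤ 129 Ω

Loading drop = R_th/(R_th + R_L) ≤ 0.0670, so R_th ≤ R_L · ε/(1−ε) = 1.80 kΩ × 0.0670/0.9330 = 129 Ω.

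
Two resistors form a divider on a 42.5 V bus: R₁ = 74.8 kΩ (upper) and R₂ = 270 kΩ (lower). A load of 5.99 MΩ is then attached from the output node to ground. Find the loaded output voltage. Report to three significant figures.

The load sits in parallel with R₂: R₂‖R_L = (270 × 5990) / (270 + 5990) = 258.4 kΩ.
V_out = 42.5 × 258.4 / (74.8 + 258.4) = 42.5 × 258.4/333.2 = 33.0 V.
(Unloaded it would have been 33.3 V.)

V_out ≈ 33.0 V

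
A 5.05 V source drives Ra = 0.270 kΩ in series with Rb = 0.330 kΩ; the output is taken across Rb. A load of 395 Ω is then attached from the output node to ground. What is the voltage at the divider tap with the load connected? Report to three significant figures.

The load sits in parallel with Rb: Rb‖R_L = (330 × 395) / (330 + 395) = 179.8 Ω.
V_out = 5.05 × 179.8 / (270 + 179.8) = 5.05 × 179.8/449.8 = 2.02 V.
(Unloaded it would have been 2.78 V.)

V_out ≈ 2.02 V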